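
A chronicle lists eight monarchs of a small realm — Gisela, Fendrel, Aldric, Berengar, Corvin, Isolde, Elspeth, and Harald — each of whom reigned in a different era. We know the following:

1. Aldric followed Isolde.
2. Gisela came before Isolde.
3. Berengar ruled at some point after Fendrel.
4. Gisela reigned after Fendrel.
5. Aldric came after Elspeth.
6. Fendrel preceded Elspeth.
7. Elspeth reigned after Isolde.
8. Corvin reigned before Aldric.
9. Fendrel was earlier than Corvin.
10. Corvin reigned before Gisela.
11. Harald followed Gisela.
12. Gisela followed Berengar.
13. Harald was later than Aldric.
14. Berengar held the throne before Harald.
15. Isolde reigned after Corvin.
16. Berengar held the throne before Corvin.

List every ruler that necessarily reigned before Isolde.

Berengar, Corvin, Fendrel, Gisela

Directly stated before Isolde: Corvin and Gisela.
Berengar reaches Isolde via Berengar → Corvin → Isolde.
Fendrel reaches Isolde via Fendrel → Corvin → Isolde.
No chain forces Harald (or any of the others) ahead of Isolde.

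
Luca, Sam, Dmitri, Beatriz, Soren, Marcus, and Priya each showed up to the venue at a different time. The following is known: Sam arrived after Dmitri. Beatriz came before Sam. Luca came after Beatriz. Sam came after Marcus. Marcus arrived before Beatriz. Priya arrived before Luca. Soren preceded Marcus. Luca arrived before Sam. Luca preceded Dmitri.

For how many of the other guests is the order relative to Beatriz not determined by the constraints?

1

Forced before Beatriz: Marcus and Soren; forced after Beatriz: Dmitri, Luca, and Sam.
That leaves Priya with no forced order relative to Beatriz — 1.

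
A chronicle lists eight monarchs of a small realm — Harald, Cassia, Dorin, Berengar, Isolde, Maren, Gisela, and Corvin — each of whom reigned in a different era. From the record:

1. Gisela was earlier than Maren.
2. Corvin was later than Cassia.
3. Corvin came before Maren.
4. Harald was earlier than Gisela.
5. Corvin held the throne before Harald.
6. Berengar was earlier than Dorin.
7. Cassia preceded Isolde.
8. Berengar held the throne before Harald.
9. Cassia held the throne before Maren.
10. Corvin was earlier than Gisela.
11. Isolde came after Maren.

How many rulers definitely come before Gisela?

4

Directly stated before Gisela: Corvin and Harald.
Berengar reaches Gisela via Berengar → Harald → Gisela.
Cassia reaches Gisela via Cassia → Corvin → Gisela.
That's Berengar, Cassia, Corvin, and Harald — 4 in all.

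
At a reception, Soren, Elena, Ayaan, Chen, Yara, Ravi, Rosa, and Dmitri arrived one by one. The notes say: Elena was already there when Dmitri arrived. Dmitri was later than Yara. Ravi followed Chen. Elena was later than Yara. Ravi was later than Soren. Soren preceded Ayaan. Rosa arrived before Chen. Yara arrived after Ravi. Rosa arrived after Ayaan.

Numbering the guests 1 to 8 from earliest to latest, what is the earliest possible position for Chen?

4

Ayaan, Rosa, and Soren must all come before Chen — 3 forced predecessors.
Nothing else is forced ahead of Chen, so their earliest slot is position 3 + 1 = 4.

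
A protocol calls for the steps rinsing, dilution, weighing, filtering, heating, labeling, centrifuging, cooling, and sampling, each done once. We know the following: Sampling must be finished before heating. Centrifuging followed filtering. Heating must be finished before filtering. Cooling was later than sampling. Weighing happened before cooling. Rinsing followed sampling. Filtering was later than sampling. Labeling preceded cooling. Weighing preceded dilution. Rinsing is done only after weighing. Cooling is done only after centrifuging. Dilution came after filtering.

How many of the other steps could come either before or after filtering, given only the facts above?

3

Forced before filtering: heating and sampling; forced after filtering: centrifuging, cooling, and dilution.
That leaves labeling, rinsing, and weighing with no forced order relative to filtering — 3.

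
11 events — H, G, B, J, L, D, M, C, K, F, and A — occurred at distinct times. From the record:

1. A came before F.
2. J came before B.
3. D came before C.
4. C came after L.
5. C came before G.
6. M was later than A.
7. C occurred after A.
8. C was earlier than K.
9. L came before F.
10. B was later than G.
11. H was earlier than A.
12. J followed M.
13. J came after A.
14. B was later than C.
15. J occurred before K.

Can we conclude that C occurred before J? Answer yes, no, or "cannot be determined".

cannot be determined

No chain of stated constraints runs from C to J, and none runs from J to C either.
So the relative order of C and J is not fixed by the given facts.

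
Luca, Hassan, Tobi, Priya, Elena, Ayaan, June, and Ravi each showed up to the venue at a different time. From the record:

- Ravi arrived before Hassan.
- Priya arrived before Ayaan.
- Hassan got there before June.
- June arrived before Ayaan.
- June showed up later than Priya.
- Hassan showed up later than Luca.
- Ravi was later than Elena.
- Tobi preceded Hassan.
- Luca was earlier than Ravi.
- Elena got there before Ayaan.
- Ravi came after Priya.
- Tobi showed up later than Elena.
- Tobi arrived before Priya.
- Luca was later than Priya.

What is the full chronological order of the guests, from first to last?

Elena, Tobi, Priya, Luca, Ravi, Hassan, June, Ayaan

The constraints fix every adjacent pair, so only one ordering works:
Elena → Tobi → Priya → Luca → Ravi → Hassan → June → Ayaan.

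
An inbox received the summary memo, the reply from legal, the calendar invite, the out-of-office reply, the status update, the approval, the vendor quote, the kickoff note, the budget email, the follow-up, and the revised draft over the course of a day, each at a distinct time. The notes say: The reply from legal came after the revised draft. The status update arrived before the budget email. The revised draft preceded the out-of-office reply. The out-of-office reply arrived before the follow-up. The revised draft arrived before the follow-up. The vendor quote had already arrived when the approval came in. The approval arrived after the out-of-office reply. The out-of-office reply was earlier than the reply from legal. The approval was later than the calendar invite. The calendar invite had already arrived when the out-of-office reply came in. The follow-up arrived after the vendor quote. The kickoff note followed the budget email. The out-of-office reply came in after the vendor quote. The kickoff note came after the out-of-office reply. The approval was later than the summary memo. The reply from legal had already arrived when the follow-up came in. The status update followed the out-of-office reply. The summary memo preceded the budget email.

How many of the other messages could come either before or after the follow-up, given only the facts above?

5

Forced before the follow-up: the calendar invite, the out-of-office reply, the reply from legal, the revised draft, and the vendor quote.
That leaves the approval, the budget email, the kickoff note, the status update, and the summary memo with no forced order relative to the follow-up — 5.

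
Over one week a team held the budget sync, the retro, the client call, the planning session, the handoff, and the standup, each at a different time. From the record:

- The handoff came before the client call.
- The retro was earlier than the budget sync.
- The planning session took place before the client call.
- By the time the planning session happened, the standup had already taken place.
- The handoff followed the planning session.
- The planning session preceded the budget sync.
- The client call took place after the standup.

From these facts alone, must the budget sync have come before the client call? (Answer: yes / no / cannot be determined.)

cannot be determined

No chain of stated constraints runs from the budget sync to the client call, and none runs from the client call to the budget sync either.
So the relative order of the budget sync and the client call is not fixed by the given facts.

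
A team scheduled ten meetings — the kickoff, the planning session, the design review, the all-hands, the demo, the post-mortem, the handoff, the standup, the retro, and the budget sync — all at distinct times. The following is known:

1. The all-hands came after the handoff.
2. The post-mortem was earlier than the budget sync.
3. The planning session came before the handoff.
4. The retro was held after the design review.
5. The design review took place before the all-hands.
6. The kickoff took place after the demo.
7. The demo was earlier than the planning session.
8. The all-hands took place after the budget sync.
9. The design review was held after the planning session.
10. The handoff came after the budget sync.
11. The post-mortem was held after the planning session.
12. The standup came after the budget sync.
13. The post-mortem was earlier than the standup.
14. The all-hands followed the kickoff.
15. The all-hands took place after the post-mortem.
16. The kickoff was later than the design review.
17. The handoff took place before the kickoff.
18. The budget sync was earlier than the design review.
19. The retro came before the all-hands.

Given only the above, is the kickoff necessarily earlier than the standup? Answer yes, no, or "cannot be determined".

No chain of stated constraints runs from the kickoff to the standup, and none runs from the standup to the kickoff either.
So the relative order of the kickoff and the standup is not fixed by the given facts.

cannot be determined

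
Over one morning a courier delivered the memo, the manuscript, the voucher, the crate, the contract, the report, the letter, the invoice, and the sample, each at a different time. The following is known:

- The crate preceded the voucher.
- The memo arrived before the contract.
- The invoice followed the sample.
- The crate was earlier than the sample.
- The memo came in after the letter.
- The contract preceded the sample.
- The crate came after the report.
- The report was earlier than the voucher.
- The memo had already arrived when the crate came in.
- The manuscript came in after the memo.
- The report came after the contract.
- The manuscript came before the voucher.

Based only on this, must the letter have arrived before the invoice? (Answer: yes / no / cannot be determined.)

yes

Chain the constraints: the letter → the memo → the crate → the sample → the invoice. Each link is directly stated, so the letter comes before the invoice.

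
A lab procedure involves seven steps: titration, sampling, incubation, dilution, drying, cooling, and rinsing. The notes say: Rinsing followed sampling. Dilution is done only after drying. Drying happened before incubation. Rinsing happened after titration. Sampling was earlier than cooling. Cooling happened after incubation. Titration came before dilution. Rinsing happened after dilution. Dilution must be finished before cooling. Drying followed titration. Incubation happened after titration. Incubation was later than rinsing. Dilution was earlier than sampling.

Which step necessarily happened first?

titration

Titration has a chain of constraints placing it before every other step, so titration must be first.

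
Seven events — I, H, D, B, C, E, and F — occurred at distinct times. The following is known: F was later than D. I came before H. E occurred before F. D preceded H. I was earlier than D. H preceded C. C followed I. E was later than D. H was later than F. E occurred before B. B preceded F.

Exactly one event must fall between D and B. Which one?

Tracing the constraints gives D → E → B, so E sits after D and before B.
No other event is forced both after D and before B.

E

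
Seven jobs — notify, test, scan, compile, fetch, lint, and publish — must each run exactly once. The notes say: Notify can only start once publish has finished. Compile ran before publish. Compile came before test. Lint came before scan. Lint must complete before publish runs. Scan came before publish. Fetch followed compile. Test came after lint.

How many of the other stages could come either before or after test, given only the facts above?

4

Forced before test: compile and lint.
That leaves fetch, notify, publish, and scan with no forced order relative to test — 4.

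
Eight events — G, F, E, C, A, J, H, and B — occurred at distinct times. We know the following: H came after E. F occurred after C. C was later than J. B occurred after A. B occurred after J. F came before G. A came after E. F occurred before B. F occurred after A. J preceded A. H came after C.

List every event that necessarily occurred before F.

A, C, E, J

Directly stated before F: A and C.
E reaches F via E → A → F.
J reaches F via J → A → F.
No chain forces G (or any of the others) ahead of F.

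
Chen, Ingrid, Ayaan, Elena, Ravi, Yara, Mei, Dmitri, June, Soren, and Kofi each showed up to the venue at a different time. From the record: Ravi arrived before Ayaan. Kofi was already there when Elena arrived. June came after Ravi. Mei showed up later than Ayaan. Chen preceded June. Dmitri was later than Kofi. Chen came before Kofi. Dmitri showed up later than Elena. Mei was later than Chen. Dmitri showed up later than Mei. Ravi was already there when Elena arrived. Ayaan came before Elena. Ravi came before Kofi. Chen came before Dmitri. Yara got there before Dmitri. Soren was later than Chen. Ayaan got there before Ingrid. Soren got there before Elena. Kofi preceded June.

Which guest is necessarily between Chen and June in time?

Tracing the constraints gives Chen → Kofi → June, so Kofi sits after Chen and before June.
No other guest is forced both after Chen and before June.

Kofi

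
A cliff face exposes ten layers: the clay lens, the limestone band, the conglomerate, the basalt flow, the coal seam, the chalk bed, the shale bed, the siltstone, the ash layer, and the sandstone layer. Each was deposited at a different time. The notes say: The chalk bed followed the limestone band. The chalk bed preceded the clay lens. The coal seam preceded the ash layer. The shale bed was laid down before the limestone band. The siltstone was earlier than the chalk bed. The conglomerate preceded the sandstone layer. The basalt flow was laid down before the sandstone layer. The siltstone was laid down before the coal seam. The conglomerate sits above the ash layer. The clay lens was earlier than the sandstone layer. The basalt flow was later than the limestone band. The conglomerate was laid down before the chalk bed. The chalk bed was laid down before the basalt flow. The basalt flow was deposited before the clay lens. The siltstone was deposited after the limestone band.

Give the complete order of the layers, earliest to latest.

The constraints fix every adjacent pair, so only one ordering works:
the shale bed → the limestone band → the siltstone → the coal seam → the ash layer → the conglomerate → the chalk bed → the basalt flow → the clay lens → the sandstone layer.

the shale bed, the limestone band, the siltstone, the coal seam, the ash layer, the conglomerate, the chalk bed, the basalt flow, the clay lens, the sandstone layer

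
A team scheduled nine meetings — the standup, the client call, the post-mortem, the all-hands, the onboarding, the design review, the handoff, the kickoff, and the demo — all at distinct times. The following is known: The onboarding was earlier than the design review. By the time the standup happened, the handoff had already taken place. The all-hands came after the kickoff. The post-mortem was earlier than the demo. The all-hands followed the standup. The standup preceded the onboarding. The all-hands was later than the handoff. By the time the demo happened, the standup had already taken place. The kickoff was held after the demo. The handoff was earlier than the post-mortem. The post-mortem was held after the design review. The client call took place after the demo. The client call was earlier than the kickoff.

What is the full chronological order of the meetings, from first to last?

The constraints fix every adjacent pair, so only one ordering works:
the handoff → the standup → the onboarding → the design review → the post-mortem → the demo → the client call → the kickoff → the all-hands.

the handoff, the standup, the onboarding, the design review, the post-mortem, the demo, the client call, the kickoff, the all-hands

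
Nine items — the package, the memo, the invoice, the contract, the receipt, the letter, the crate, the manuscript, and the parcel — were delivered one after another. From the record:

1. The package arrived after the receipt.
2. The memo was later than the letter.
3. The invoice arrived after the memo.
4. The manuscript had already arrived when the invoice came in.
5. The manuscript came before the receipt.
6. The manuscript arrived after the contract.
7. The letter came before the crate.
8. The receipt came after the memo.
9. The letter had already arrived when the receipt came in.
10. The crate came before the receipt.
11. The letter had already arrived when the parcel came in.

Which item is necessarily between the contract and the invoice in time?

the manuscript

Tracing the constraints gives the contract → the manuscript → the invoice, so the manuscript sits after the contract and before the invoice.
No other item is forced both after the contract and before the invoice.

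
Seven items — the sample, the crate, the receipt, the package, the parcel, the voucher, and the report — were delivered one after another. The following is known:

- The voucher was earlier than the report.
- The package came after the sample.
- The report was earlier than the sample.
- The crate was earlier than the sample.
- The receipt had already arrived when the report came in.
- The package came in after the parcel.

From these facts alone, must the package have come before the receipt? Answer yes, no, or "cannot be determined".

Tracing the constraints gives the receipt → the report → the sample → the package, so the receipt must come before the package.
That means the package cannot be before the receipt.

no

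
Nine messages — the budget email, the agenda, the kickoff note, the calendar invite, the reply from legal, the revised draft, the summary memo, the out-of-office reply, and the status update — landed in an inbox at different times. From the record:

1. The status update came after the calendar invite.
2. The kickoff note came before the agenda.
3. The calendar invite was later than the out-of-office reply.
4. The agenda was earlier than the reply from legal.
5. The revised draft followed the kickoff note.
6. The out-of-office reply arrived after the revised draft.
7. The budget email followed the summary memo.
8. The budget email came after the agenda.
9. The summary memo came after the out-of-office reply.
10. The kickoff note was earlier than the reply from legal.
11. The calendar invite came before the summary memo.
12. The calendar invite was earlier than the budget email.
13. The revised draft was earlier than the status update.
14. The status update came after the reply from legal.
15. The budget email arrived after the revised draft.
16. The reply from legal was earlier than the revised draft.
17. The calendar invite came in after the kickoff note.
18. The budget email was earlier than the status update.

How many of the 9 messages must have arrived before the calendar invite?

5

Directly stated before the calendar invite: the kickoff note and the out-of-office reply.
The agenda reaches the calendar invite via the agenda → the reply from legal → the revised draft → the out-of-office reply → the calendar invite.
The reply from legal reaches the calendar invite via the reply from legal → the revised draft → the out-of-office reply → the calendar invite.
The revised draft reaches the calendar invite via the revised draft → the out-of-office reply → the calendar invite.
No chain forces the summary memo (or any of the others) ahead of the calendar invite.
That's the agenda, the kickoff note, the out-of-office reply, the reply from legal, and the revised draft — 5 in all.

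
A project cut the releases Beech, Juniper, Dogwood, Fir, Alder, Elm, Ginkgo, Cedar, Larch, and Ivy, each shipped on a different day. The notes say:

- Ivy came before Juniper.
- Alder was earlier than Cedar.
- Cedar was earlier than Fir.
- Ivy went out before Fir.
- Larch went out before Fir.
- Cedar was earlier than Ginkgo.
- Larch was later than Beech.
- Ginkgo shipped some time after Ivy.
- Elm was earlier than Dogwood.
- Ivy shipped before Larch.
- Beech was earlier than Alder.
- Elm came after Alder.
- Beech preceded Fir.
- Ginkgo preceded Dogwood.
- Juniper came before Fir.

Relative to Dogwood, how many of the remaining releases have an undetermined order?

3

Forced before Dogwood: Alder, Beech, Cedar, Elm, Ginkgo, and Ivy.
That leaves Fir, Juniper, and Larch with no forced order relative to Dogwood — 3.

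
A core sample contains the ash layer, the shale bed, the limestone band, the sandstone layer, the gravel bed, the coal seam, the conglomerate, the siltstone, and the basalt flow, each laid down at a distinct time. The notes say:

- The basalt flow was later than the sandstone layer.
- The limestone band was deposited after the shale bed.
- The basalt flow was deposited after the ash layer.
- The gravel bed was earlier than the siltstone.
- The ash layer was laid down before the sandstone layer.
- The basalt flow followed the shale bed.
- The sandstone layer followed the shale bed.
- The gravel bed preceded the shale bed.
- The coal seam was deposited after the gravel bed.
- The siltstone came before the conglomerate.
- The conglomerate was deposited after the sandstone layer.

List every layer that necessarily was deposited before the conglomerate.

Directly stated before the conglomerate: the sandstone layer and the siltstone.
The ash layer reaches the conglomerate via the ash layer → the sandstone layer → the conglomerate.
The gravel bed reaches the conglomerate via the gravel bed → the siltstone → the conglomerate.
The shale bed reaches the conglomerate via the shale bed → the sandstone layer → the conglomerate.
No chain forces the limestone band (or any of the others) ahead of the conglomerate.

the ash layer, the gravel bed, the sandstone layer, the shale bed, the siltstone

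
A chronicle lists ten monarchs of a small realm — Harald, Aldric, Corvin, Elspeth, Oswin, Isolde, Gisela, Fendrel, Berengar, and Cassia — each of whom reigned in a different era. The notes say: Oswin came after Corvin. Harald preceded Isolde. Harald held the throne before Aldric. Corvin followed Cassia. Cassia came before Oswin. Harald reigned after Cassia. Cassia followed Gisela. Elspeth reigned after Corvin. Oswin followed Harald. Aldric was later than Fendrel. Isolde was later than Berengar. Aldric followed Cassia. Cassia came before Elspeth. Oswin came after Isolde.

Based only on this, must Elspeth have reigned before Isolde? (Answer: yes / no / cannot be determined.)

cannot be determined

No chain of stated constraints runs from Elspeth to Isolde, and none runs from Isolde to Elspeth either.
So the relative order of Elspeth and Isolde is not fixed by the given facts.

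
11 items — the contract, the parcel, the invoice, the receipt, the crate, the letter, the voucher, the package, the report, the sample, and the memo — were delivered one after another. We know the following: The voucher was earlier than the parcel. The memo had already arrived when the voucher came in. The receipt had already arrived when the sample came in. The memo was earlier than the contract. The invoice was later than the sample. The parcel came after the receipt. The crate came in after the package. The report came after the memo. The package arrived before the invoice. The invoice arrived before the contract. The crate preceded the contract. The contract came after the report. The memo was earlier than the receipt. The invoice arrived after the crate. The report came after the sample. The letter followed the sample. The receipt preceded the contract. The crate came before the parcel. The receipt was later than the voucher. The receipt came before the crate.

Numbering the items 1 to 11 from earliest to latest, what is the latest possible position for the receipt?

The receipt must come before the contract, the crate, the invoice, the letter, the parcel, the report, and the sample — 7 items forced after it.
Everything else can be placed before the receipt in some valid order, so the receipt can sit as late as position 11 − 7 = 4.

4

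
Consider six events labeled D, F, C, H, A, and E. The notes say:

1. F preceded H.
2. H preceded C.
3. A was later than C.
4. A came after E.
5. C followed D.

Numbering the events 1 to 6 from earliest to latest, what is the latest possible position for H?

H must come before A and C — 2 events forced after it.
Everything else can be placed before H in some valid order, so H can sit as late as position 6 − 2 = 4.

4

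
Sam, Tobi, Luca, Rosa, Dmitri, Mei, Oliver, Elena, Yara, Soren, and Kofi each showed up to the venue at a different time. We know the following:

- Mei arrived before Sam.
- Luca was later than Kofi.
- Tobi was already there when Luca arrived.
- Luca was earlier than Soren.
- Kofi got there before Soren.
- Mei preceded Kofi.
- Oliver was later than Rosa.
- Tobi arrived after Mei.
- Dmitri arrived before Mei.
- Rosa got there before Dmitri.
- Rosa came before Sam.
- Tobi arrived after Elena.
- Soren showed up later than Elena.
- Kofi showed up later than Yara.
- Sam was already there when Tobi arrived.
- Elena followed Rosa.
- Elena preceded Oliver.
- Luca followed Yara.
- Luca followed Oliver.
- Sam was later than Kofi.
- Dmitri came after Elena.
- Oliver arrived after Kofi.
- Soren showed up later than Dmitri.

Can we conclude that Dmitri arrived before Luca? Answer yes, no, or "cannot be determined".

Chain the constraints: Dmitri → Mei → Tobi → Luca. Each link is directly stated, so Dmitri comes before Luca.

yes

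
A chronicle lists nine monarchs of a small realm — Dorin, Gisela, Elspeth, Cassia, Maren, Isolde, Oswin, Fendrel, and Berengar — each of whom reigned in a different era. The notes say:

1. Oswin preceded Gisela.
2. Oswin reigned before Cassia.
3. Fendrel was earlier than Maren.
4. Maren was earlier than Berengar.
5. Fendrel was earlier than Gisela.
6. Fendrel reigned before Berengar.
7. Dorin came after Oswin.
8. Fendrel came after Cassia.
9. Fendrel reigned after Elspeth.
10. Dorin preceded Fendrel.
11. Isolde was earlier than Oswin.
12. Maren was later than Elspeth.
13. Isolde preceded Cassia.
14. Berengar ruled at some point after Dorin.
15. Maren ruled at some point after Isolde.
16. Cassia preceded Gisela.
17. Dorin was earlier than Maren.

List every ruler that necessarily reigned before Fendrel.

Directly stated before Fendrel: Cassia, Dorin, and Elspeth.
Isolde reaches Fendrel via Isolde → Cassia → Fendrel.
Oswin reaches Fendrel via Oswin → Cassia → Fendrel.
No chain forces Gisela (or any of the others) ahead of Fendrel.

Cassia, Dorin, Elspeth, Isolde, Oswin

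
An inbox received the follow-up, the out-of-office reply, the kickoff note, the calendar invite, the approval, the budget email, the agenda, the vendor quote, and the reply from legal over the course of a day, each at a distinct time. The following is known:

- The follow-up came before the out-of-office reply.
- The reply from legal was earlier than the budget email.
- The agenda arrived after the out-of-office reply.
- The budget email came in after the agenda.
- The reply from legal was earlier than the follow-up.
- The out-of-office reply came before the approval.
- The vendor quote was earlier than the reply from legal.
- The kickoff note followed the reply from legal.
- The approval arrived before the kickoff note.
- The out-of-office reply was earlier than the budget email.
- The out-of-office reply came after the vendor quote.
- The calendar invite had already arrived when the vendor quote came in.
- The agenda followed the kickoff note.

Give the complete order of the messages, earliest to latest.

the calendar invite, the vendor quote, the reply from legal, the follow-up, the out-of-office reply, the approval, the kickoff note, the agenda, the budget email

The constraints fix every adjacent pair, so only one ordering works:
the calendar invite → the vendor quote → the reply from legal → the follow-up → the out-of-office reply → the approval → the kickoff note → the agenda → the budget email.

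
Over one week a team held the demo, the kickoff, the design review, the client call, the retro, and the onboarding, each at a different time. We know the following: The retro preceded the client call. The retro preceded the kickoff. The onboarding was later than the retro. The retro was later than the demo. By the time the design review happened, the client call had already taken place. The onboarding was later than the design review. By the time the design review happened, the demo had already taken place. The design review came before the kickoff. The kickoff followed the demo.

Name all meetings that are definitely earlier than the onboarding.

Directly stated before the onboarding: the design review and the retro.
The client call reaches the onboarding via the client call → the design review → the onboarding.
The demo reaches the onboarding via the demo → the design review → the onboarding.

the client call, the demo, the design review, the retro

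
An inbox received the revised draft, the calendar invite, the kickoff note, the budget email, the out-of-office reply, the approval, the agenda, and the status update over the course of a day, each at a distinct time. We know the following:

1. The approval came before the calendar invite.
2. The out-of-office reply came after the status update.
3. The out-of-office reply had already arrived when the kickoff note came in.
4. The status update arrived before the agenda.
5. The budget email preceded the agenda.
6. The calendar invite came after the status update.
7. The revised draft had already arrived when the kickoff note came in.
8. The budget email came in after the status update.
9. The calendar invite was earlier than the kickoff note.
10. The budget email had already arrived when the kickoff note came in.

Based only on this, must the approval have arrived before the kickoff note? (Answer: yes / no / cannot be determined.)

yes

Chain the constraints: the approval → the calendar invite → the kickoff note. Each link is directly stated, so the approval comes before the kickoff note.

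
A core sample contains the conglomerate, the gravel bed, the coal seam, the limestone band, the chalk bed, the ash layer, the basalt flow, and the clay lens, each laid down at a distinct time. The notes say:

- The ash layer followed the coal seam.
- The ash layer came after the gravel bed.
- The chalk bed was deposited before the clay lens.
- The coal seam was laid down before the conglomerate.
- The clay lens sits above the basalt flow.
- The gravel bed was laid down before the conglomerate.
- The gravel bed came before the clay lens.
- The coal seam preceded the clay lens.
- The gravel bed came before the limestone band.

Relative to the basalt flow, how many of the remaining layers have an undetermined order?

Forced after the basalt flow: the clay lens.
That leaves the ash layer, the chalk bed, the coal seam, the conglomerate, the gravel bed, and the limestone band with no forced order relative to the basalt flow — 6.

6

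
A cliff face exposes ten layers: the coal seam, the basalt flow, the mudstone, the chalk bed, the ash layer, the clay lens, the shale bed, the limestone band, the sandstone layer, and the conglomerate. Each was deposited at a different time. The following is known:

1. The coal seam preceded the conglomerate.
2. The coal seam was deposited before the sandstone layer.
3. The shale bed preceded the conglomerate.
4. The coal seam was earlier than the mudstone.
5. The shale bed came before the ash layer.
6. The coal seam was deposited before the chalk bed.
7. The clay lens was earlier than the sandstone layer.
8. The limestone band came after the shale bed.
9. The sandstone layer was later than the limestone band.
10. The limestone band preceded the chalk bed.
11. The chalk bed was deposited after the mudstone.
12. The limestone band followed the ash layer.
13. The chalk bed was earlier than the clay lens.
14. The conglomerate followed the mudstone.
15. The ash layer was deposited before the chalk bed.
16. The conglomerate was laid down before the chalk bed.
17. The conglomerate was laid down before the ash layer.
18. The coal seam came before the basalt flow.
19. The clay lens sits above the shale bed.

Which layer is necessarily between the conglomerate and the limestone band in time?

the ash layer

Tracing the constraints gives the conglomerate → the ash layer → the limestone band, so the ash layer sits after the conglomerate and before the limestone band.
No other layer is forced both after the conglomerate and before the limestone band.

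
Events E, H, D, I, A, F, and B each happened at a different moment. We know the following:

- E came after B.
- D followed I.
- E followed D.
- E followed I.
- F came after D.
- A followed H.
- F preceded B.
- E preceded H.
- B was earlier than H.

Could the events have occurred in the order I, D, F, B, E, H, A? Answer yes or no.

Check each stated constraint against the proposed order — e.g. D is ahead of E; I is ahead of E. Every pair is in the required order; nothing is violated.

yes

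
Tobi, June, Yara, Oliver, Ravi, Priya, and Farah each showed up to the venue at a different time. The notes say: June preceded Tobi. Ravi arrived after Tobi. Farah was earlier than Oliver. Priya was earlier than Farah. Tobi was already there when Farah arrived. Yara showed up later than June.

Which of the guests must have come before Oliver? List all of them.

Directly stated before Oliver: Farah.
June reaches Oliver via June → Tobi → Farah → Oliver.
Priya reaches Oliver via Priya → Farah → Oliver.
Tobi reaches Oliver via Tobi → Farah → Oliver.

Farah, June, Priya, Tobi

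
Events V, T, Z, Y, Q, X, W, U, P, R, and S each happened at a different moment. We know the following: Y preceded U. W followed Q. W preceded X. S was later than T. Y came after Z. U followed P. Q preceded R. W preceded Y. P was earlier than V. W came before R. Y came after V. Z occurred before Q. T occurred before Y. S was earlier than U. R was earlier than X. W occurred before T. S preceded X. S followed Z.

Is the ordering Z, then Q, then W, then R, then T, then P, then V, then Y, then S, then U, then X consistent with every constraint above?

yes

Check each stated constraint against the proposed order — e.g. W is ahead of X; Z is ahead of S. Every pair is in the required order; nothing is violated.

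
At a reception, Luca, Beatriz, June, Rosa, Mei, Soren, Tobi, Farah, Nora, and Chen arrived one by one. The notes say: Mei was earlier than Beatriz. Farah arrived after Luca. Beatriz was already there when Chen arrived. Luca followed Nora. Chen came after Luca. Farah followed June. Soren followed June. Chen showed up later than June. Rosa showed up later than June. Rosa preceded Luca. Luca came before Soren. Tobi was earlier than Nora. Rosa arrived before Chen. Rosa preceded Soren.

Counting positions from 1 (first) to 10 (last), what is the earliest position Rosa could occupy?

2

June must come before Rosa — 1 forced predecessor.
Nothing else is forced ahead of Rosa, so their earliest slot is position 1 + 1 = 2.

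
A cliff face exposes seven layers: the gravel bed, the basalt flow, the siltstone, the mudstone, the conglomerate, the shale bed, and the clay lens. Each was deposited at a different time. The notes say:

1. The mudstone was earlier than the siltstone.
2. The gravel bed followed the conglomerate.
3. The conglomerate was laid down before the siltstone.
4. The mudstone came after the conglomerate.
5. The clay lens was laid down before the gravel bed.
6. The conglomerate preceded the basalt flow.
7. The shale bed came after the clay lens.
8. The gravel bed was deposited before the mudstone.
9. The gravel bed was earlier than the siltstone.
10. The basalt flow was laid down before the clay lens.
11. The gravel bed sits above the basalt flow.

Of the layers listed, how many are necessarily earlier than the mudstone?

4

Directly stated before the mudstone: the conglomerate and the gravel bed.
The basalt flow reaches the mudstone via the basalt flow → the gravel bed → the mudstone.
The clay lens reaches the mudstone via the clay lens → the gravel bed → the mudstone.
That's the basalt flow, the clay lens, the conglomerate, and the gravel bed — 4 in all.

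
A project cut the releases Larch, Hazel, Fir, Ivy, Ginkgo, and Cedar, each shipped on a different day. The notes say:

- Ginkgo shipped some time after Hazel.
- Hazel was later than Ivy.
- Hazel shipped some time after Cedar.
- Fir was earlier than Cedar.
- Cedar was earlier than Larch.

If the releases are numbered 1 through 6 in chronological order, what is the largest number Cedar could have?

3

Cedar must come before Ginkgo, Hazel, and Larch — 3 releases forced after it.
Everything else can be placed before Cedar in some valid order, so Cedar can sit as late as position 6 − 3 = 3.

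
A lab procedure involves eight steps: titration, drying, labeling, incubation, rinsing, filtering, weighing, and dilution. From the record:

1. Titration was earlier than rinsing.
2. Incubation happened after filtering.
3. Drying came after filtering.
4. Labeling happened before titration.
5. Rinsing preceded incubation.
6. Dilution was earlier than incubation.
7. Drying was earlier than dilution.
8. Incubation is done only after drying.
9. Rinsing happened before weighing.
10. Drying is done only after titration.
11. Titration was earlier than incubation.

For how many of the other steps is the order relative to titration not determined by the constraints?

Forced before titration: labeling; forced after titration: dilution, drying, incubation, rinsing, and weighing.
That leaves filtering with no forced order relative to titration — 1.

1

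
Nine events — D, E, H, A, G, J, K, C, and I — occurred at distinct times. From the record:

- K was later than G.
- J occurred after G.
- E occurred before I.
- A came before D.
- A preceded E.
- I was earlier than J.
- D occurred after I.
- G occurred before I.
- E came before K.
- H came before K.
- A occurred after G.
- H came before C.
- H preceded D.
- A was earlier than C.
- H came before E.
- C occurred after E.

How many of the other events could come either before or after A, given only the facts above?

1

Forced before A: G; forced after A: C, D, E, I, J, and K.
That leaves H with no forced order relative to A — 1.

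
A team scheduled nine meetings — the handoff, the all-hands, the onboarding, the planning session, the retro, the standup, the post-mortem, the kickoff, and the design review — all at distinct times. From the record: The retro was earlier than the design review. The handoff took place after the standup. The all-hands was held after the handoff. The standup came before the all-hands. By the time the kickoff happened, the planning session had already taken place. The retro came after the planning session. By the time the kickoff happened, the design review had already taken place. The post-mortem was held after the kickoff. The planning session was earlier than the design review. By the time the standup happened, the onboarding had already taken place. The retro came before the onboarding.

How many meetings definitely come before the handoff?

4

Directly stated before the handoff: the standup.
The onboarding reaches the handoff via the onboarding → the standup → the handoff.
The planning session reaches the handoff via the planning session → the retro → the onboarding → the standup → the handoff.
The retro reaches the handoff via the retro → the onboarding → the standup → the handoff.
That's the onboarding, the planning session, the retro, and the standup — 4 in all.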